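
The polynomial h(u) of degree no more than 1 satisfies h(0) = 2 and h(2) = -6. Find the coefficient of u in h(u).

Write h(u) = au + b. Substituting each data point gives a linear system:
  b = 2
  2a + b = -6
Solving the system yields a = -4, b = 2.
So h(u) = -4u + 2.
The leading coefficient is -4.

-4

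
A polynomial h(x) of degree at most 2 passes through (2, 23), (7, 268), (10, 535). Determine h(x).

Using the Lagrange interpolation formula with nodes 2, 7, 10:
  L_0(x) = (x - 7)(x - 10) / 40
  L_1(x) = (x - 2)(x - 10) / -15
  L_2(x) = (x - 2)(x - 7) / 24
Then h(x) = 23·L_0(x) + 268·L_1(x) + 535·L_2(x).
Expanding and collecting terms gives h(x) = 5x^2 + 4x - 5.
Check: h(10) = 535. ✓

h(x) = 5x^2 + 4x - 5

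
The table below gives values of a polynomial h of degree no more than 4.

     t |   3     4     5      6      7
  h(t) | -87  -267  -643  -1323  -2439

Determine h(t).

h(t) = -t^4 - t^2 + 2t - 3

Write h(t) = at^4 + bt^3 + ct^2 + dt + e. Substituting each data point gives a linear system:
  81a + 27b + 9c + 3d + e = -87
  256a + 64b + 16c + 4d + e = -267
  625a + 125b + 25c + 5d + e = -643
  1296a + 216b + 36c + 6d + e = -1323
  2401a + 343b + 49c + 7d + e = -2439
Solving the system yields a = -1, b = 0, c = -1, d = 2, e = -3.
So h(t) = -t⁴ - t² + 2t - 3.
Check: h(5) = -643. ✓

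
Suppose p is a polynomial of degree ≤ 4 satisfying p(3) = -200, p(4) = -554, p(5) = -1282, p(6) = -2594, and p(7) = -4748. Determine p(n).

Write p(n) = an^4 + bn^3 + cn^2 + dn + e. Substituting each data point gives a linear system:
  81a + 27b + 9c + 3d + e = -200
  256a + 64b + 16c + 4d + e = -554
  625a + 125b + 25c + 5d + e = -1282
  1296a + 216b + 36c + 6d + e = -2594
  2401a + 343b + 49c + 7d + e = -4748
Solving the system yields a = -2, b = 1, c = -5, d = -6, e = -2.
So p(n) = -2n⁴ + n³ - 5n² - 6n - 2.
Check: p(7) = -4748. ✓

p(n) = -2n^4 + n^3 - 5n^2 - 6n - 2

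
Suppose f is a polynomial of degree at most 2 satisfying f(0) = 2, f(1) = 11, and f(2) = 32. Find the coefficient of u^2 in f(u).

Write f(u) = au^2 + bu + c. Substituting each data point gives a linear system:
  c = 2
  a + b + c = 11
  4a + 2b + c = 32
Solving the system yields a = 6, b = 3, c = 2.
So f(u) = 6u^2 + 3u + 2.
The leading coefficient is 6.

6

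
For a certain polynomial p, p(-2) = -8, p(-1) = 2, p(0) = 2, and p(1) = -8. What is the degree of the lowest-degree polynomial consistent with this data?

Forward differences of the values at u = -2, -1, 0, 1:
  p  : -8  2  2  -8
  Δ  : 10  0  -10
  Δ^2: -10  -10
  Δ^3: 0
The second differences are constant (-10) and nonzero, while all higher differences vanish, so the minimal degree is 2.

2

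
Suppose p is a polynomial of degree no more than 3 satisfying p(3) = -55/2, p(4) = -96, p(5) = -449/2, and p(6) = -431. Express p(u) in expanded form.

Write p(u) = au^3 + bu^2 + cu + d. Substituting each data point gives a linear system:
  27a + 9b + 3c + d = -55/2
  64a + 16b + 4c + d = -96
  125a + 25b + 5c + d = -449/2
  216a + 36b + 6c + d = -431
Solving the system yields a = -3, b = 6, c = 1/2, d = -2.
So p(u) = -3u^3 + 6u^2 + (1/2)u - 2.
Check: p(3) = -55/2. ✓

p(u) = -3u^3 + 6u^2 + (1/2)u - 2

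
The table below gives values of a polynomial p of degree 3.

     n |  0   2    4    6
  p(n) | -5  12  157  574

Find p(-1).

Forward differences of the values at n = 0, 2, 4, 6:
  p  : -5  12  157  574
  Δ  : 17  145  417
  Δ^2: 128  272
  Δ^3: 144
The third differences are constant, confirming degree 3.
Interpolating (Newton forward form) and evaluating at n = -1 gives p(-1) = -21/2.

-21/2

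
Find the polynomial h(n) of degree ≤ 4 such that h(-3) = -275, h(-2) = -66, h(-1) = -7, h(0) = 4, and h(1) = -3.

Using the Lagrange interpolation formula with nodes -3, -2, -1, 0, 1:
  L_0(n) = (n + 2)(n + 1)n(n - 1) / 24
  L_1(n) = (n + 3)(n + 1)n(n - 1) / -6
  L_2(n) = (n + 3)(n + 2)n(n - 1) / 4
  L_3(n) = (n + 3)(n + 2)(n + 1)(n - 1) / -6
  L_4(n) = (n + 3)(n + 2)(n + 1)n / 24
Then h(n) = -275·L_0(n) - 66·L_1(n) - 7·L_2(n) + 4·L_3(n) - 3·L_4(n).
Expanding and collecting terms gives h(n) = -3n^4 - n^3 - 6n^2 + 3n + 4.
Check: h(-3) = -275. ✓

h(n) = -3n^4 - n^3 - 6n^2 + 3n + 4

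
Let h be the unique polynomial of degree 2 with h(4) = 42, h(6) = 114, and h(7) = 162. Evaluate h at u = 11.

Using the Lagrange interpolation formula with nodes 4, 6, 7:
  L_0(u) = (u - 6)(u - 7) / 6
  L_1(u) = (u - 4)(u - 7) / -2
  L_2(u) = (u - 4)(u - 6) / 3
Then h(u) = 42·L_0(u) + 114·L_1(u) + 162·L_2(u).
Expanding and collecting terms gives h(u) = 4u^2 - 4u - 6.
Evaluating at u = 11: h(11) = 434.

434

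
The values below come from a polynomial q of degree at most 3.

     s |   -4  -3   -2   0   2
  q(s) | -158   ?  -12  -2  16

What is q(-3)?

-59

The 4 known points determine the degree-3 polynomial uniquely.
Write q(s) = as^3 + bs^2 + cs + d. Substituting each data point gives a linear system:
  -64a + 16b - 4c + d = -158
  -8a + 4b - 2c + d = -12
  d = -2
  8a + 4b + 2c + d = 16
Solving the system yields a = 3, b = 1, c = -5, d = -2.
So q(s) = 3s^3 + s^2 - 5s - 2.
Then q(-3) = -59.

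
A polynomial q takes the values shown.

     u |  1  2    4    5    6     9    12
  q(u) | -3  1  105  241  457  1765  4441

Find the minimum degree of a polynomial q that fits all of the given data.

3

Divided differences on the nodes 1, 2, 4, 5, 6, 9, 12:
  order 0: -3  1  105  241  457  1765  4441
  order 1: 4  52  136  216  436  892
  order 2: 16  28  40  55  76
  order 3: 3  3  3  3
  order 4: 0  0  0
  order 5: 0  0
  order 6: 0
The order-3 divided differences are all 3 (nonzero) and every higher order vanishes, so the data lies on a polynomial of degree exactly 3.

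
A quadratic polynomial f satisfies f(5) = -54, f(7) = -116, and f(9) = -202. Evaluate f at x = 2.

-6

Using the Lagrange interpolation formula with nodes 5, 7, 9:
  L_0(x) = (x - 7)(x - 9) / 8
  L_1(x) = (x - 5)(x - 9) / -4
  L_2(x) = (x - 5)(x - 7) / 8
Then f(x) = -54·L_0(x) - 116·L_1(x) - 202·L_2(x).
Expanding and collecting terms gives f(x) = -3x^2 + 5x - 4.
Evaluating at x = 2: f(2) = -6.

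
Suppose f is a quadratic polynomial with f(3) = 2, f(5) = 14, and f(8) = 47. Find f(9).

Using the Lagrange interpolation formula with nodes 3, 5, 8:
  L_0(s) = (s - 5)(s - 8) / 10
  L_1(s) = (s - 3)(s - 8) / -6
  L_2(s) = (s - 3)(s - 5) / 15
Then f(s) = 2·L_0(s) + 14·L_1(s) + 47·L_2(s).
Expanding and collecting terms gives f(s) = s^2 - 2s - 1.
Evaluating at s = 9: f(9) = 62.

62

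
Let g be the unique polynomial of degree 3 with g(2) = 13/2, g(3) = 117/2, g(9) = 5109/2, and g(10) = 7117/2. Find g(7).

2293/2

Using the Lagrange interpolation formula with nodes 2, 3, 9, 10:
  L_0(u) = (u - 3)(u - 9)(u - 10) / -56
  L_1(u) = (u - 2)(u - 9)(u - 10) / 42
  L_2(u) = (u - 2)(u - 3)(u - 10) / -42
  L_3(u) = (u - 2)(u - 3)(u - 9) / 56
Then g(u) = 13/2·L_0(u) + 117/2·L_1(u) + 5109/2·L_2(u) + 7117/2·L_3(u).
Expanding and collecting terms gives g(u) = 4u^3 - 4u^2 - 4u - 3/2.
Evaluating at u = 7: g(7) = 2293/2.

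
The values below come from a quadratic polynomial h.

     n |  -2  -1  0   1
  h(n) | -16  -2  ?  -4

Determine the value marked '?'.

The 3 known points determine the degree-2 polynomial uniquely.
Write h(n) = an^2 + bn + c. Substituting each data point gives a linear system:
  4a - 2b + c = -16
  a - b + c = -2
  a + b + c = -4
Solving the system yields a = -5, b = -1, c = 2.
So h(n) = -5n^2 - n + 2.
Then h(0) = 2.

2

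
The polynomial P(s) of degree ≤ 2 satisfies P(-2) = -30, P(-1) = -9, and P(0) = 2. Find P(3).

Write P(s) = as^2 + bs + c. Substituting each data point gives a linear system:
  4a - 2b + c = -30
  a - b + c = -9
  c = 2
Solving the system yields a = -5, b = 6, c = 2.
So P(s) = -5s² + 6s + 2.
Then P(3) = -25.

-25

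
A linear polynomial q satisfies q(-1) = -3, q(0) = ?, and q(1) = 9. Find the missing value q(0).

3

The 2 known points determine the degree-1 polynomial uniquely.
Write q(n) = an + b. Substituting each data point gives a linear system:
  -a + b = -3
  a + b = 9
Solving the system yields a = 6, b = 3.
So q(n) = 6n + 3.
Then q(0) = 3.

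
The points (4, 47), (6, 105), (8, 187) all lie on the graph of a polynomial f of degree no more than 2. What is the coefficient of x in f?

Write f(x) = ax^2 + bx + c. Substituting each data point gives a linear system:
  16a + 4b + c = 47
  36a + 6b + c = 105
  64a + 8b + c = 187
Solving the system yields a = 3, b = -1, c = 3.
So f(x) = 3x² - x + 3.
The coefficient of x is -1.

-1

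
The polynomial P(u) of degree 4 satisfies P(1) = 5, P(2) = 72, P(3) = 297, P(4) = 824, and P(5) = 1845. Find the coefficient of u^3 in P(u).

4

Write P(u) = au^4 + bu^3 + cu^2 + du + e. Substituting each data point gives a linear system:
  a + b + c + d + e = 5
  16a + 8b + 4c + 2d + e = 72
  81a + 27b + 9c + 3d + e = 297
  256a + 64b + 16c + 4d + e = 824
  625a + 125b + 25c + 5d + e = 1845
Solving the system yields a = 2, b = 4, c = 5, d = -6, e = 0.
So P(u) = 2u⁴ + 4u³ + 5u² - 6u.
The coefficient of u^3 is 4.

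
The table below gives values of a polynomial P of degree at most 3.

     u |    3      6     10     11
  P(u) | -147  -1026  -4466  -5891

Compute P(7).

Using the Lagrange interpolation formula with nodes 3, 6, 10, 11:
  L_0(u) = (u - 6)(u - 10)(u - 11) / -168
  L_1(u) = (u - 3)(u - 10)(u - 11) / 60
  L_2(u) = (u - 3)(u - 6)(u - 11) / -28
  L_3(u) = (u - 3)(u - 6)(u - 10) / 40
Then P(u) = -147·L_0(u) - 1026·L_1(u) - 4466·L_2(u) - 5891·L_3(u).
Expanding and collecting terms gives P(u) = -4u^3 - 5u^2 + 4u - 6.
Evaluating at u = 7: P(7) = -1595.

-1595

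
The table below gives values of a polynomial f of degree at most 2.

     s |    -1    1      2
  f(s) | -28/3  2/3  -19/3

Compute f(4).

Write f(s) = as^2 + bs + c. Substituting each data point gives a linear system:
  a - b + c = -28/3
  a + b + c = 2/3
  4a + 2b + c = -19/3
Solving the system yields a = -4, b = 5, c = -1/3.
So f(s) = -4s² + 5s - 1/3.
Then f(4) = -133/3.

-133/3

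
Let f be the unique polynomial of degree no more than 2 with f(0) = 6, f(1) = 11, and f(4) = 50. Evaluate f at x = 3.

Using the Lagrange interpolation formula with nodes 0, 1, 4:
  L_0(x) = (x - 1)(x - 4) / 4
  L_1(x) = x(x - 4) / -3
  L_2(x) = x(x - 1) / 12
Then f(x) = 6·L_0(x) + 11·L_1(x) + 50·L_2(x).
Expanding and collecting terms gives f(x) = 2x^2 + 3x + 6.
Evaluating at x = 3: f(3) = 33.

33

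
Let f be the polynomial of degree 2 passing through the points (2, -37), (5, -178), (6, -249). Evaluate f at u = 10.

Write f(u) = au^2 + bu + c. Substituting each data point gives a linear system:
  4a + 2b + c = -37
  25a + 5b + c = -178
  36a + 6b + c = -249
Solving the system yields a = -6, b = -5, c = -3.
So f(u) = -6u^2 - 5u - 3.
Then f(10) = -653.

-653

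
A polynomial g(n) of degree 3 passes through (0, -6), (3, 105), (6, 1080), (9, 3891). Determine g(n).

Using the Lagrange interpolation formula with nodes 0, 3, 6, 9:
  L_0(n) = (n - 3)(n - 6)(n - 9) / -162
  L_1(n) = n(n - 6)(n - 9) / 54
  L_2(n) = n(n - 3)(n - 9) / -54
  L_3(n) = n(n - 3)(n - 6) / 162
Then g(n) = -6·L_0(n) + 105·L_1(n) + 1080·L_2(n) + 3891·L_3(n).
Expanding and collecting terms gives g(n) = 6n^3 - 6n^2 + n - 6.
Check: g(3) = 105. ✓

g(n) = 6n^3 - 6n^2 + n - 6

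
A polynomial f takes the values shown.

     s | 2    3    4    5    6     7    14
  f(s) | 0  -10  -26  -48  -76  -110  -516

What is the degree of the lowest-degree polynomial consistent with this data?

2

Divided differences on the nodes 2, 3, 4, 5, 6, 7, 14:
  order 0: 0  -10  -26  -48  -76  -110  -516
  order 1: -10  -16  -22  -28  -34  -58
  order 2: -3  -3  -3  -3  -3
  order 3: 0  0  0  0
  order 4: 0  0  0
  order 5: 0  0
  order 6: 0
The order-2 divided differences are all -3 (nonzero) and every higher order vanishes, so the data lies on a polynomial of degree exactly 2.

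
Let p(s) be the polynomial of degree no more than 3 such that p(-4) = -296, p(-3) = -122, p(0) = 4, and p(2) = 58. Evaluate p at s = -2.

Write p(s) = as^3 + bs^2 + cs + d. Substituting each data point gives a linear system:
  -64a + 16b - 4c + d = -296
  -27a + 9b - 3c + d = -122
  d = 4
  8a + 4b + 2c + d = 58
Solving the system yields a = 5, b = 2, c = 3, d = 4.
So p(s) = 5s^3 + 2s^2 + 3s + 4.
Then p(-2) = -34.

-34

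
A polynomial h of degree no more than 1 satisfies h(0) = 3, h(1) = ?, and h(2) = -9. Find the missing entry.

The 2 known points determine the degree-1 polynomial uniquely.
Write h(u) = au + b. Substituting each data point gives a linear system:
  b = 3
  2a + b = -9
Solving the system yields a = -6, b = 3.
So h(u) = -6u + 3.
Then h(1) = -3.

-3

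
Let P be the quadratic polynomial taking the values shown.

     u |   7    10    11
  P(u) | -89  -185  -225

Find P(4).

-29

Write P(u) = au^2 + bu + c. Substituting each data point gives a linear system:
  49a + 7b + c = -89
  100a + 10b + c = -185
  121a + 11b + c = -225
Solving the system yields a = -2, b = 2, c = -5.
So P(u) = -2u^2 + 2u - 5.
Then P(4) = -29.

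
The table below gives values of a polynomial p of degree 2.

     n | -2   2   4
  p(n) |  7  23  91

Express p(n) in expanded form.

Write p(n) = an^2 + bn + c. Substituting each data point gives a linear system:
  4a - 2b + c = 7
  4a + 2b + c = 23
  16a + 4b + c = 91
Solving the system yields a = 5, b = 4, c = -5.
So p(n) = 5n^2 + 4n - 5.
Check: p(2) = 23. ✓

p(n) = 5n^2 + 4n - 5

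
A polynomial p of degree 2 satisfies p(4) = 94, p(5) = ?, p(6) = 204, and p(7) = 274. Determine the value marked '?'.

On equispaced nodes a degree-2 polynomial has vanishing third forward difference, so
  - p(4) + 3·p(5) - 3·p(6) + p(7) = 0.
Substituting the known values and solving for p(5):
  3·p(5) = 432
  p(5) = 144.

144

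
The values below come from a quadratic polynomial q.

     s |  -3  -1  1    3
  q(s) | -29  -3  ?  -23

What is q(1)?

-1

On equispaced nodes a degree-2 polynomial has vanishing third forward difference, so
  - q(-3) + 3·q(-1) - 3·q(1) + q(3) = 0.
Substituting the known values and solving for q(1):
  -3·q(1) = 3
  q(1) = -1.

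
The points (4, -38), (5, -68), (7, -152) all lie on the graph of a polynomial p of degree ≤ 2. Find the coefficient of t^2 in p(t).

-4

Write p(t) = at^2 + bt + c. Substituting each data point gives a linear system:
  16a + 4b + c = -38
  25a + 5b + c = -68
  49a + 7b + c = -152
Solving the system yields a = -4, b = 6, c = 2.
So p(t) = -4t^2 + 6t + 2.
The leading coefficient is -4.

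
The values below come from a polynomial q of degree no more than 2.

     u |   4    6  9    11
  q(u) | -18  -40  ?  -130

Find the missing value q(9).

The 3 known points determine the degree-2 polynomial uniquely.
Write q(u) = au^2 + bu + c. Substituting each data point gives a linear system:
  16a + 4b + c = -18
  36a + 6b + c = -40
  121a + 11b + c = -130
Solving the system yields a = -1, b = -1, c = 2.
So q(u) = -u² - u + 2.
Then q(9) = -88.

-88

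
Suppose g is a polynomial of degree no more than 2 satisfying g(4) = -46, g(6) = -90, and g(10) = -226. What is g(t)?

Using the Lagrange interpolation formula with nodes 4, 6, 10:
  L_0(t) = (t - 6)(t - 10) / 12
  L_1(t) = (t - 4)(t - 10) / -8
  L_2(t) = (t - 4)(t - 6) / 24
Then g(t) = -46·L_0(t) - 90·L_1(t) - 226·L_2(t).
Expanding and collecting terms gives g(t) = -2t² - 2t - 6.
Check: g(4) = -46. ✓

g(t) = -2t^2 - 2t - 6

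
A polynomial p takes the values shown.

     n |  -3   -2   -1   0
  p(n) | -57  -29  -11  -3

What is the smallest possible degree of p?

Forward differences of the values at n = -3, -2, -1, 0:
  p  : -57  -29  -11  -3
  Δ  : 28  18  8
  Δ^2: -10  -10
  Δ^3: 0
The second differences are constant (-10) and nonzero, while all higher differences vanish, so the minimal degree is 2.

2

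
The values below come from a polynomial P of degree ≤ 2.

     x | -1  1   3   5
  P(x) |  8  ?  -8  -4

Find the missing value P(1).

-4

The 3 known points determine the degree-2 polynomial uniquely.
Write P(x) = ax^2 + bx + c. Substituting each data point gives a linear system:
  a - b + c = 8
  9a + 3b + c = -8
  25a + 5b + c = -4
Solving the system yields a = 1, b = -6, c = 1.
So P(x) = x² - 6x + 1.
Then P(1) = -4.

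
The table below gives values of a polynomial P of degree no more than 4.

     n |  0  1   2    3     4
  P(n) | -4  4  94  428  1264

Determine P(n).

Write P(n) = an^4 + bn^3 + cn^2 + dn + e. Substituting each data point gives a linear system:
  e = -4
  a + b + c + d + e = 4
  16a + 8b + 4c + 2d + e = 94
  81a + 27b + 9c + 3d + e = 428
  256a + 64b + 16c + 4d + e = 1264
Solving the system yields a = 4, b = 3, c = 4, d = -3, e = -4.
So P(n) = 4n⁴ + 3n³ + 4n² - 3n - 4.
Check: P(3) = 428. ✓

P(n) = 4n^4 + 3n^3 + 4n^2 - 3n - 4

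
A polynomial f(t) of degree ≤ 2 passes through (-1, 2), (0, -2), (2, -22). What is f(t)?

f(t) = -2t^2 - 6t - 2

Write f(t) = at^2 + bt + c. Substituting each data point gives a linear system:
  a - b + c = 2
  c = -2
  4a + 2b + c = -22
Solving the system yields a = -2, b = -6, c = -2.
So f(t) = -2t² - 6t - 2.
Check: f(0) = -2. ✓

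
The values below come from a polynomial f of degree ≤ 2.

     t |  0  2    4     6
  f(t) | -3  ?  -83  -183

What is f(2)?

-23

The 3 known points determine the degree-2 polynomial uniquely.
Write f(t) = at^2 + bt + c. Substituting each data point gives a linear system:
  c = -3
  16a + 4b + c = -83
  36a + 6b + c = -183
Solving the system yields a = -5, b = 0, c = -3.
So f(t) = -5t² - 3.
Then f(2) = -23.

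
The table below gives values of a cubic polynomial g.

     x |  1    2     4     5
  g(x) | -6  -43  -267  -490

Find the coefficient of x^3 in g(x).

-3

Write g(x) = ax^3 + bx^2 + cx + d. Substituting each data point gives a linear system:
  a + b + c + d = -6
  8a + 4b + 2c + d = -43
  64a + 16b + 4c + d = -267
  125a + 25b + 5c + d = -490
Solving the system yields a = -3, b = -4, c = -4, d = 5.
So g(x) = -3x^3 - 4x^2 - 4x + 5.
The leading coefficient is -3.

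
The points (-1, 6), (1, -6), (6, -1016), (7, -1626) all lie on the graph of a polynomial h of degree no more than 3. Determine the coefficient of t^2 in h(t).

Write h(t) = at^3 + bt^2 + ct + d. Substituting each data point gives a linear system:
  -a + b - c + d = 6
  a + b + c + d = -6
  216a + 36b + 6c + d = -1016
  343a + 49b + 7c + d = -1626
Solving the system yields a = -5, b = 2, c = -1, d = -2.
So h(t) = -5t³ + 2t² - t - 2.
The coefficient of t^2 is 2.

2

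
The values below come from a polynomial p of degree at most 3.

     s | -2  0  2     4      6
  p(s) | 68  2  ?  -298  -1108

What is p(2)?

The 4 known points determine the degree-3 polynomial uniquely.
Write p(s) = as^3 + bs^2 + cs + d. Substituting each data point gives a linear system:
  -8a + 4b - 2c + d = 68
  d = 2
  64a + 16b + 4c + d = -298
  216a + 36b + 6c + d = -1108
Solving the system yields a = -6, b = 5, c = 1, d = 2.
So p(s) = -6s^3 + 5s^2 + s + 2.
Then p(2) = -24.

-24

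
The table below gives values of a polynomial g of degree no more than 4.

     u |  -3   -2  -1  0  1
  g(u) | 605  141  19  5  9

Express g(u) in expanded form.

Write g(u) = au^4 + bu^3 + cu^2 + du + e. Substituting each data point gives a linear system:
  81a - 27b + 9c - 3d + e = 605
  16a - 8b + 4c - 2d + e = 141
  a - b + c - d + e = 19
  e = 5
  a + b + c + d + e = 9
Solving the system yields a = 6, b = -3, c = 3, d = -2, e = 5.
So g(u) = 6u⁴ - 3u³ + 3u² - 2u + 5.
Check: g(1) = 9. ✓

g(u) = 6u^4 - 3u^3 + 3u^2 - 2u + 5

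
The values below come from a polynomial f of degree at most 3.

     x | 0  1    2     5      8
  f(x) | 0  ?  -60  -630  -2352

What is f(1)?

-14

The 4 known points determine the degree-3 polynomial uniquely.
Write f(x) = ax^3 + bx^2 + cx + d. Substituting each data point gives a linear system:
  d = 0
  8a + 4b + 2c + d = -60
  125a + 25b + 5c + d = -630
  512a + 64b + 8c + d = -2352
Solving the system yields a = -4, b = -4, c = -6, d = 0.
So f(x) = -4x^3 - 4x^2 - 6x.
Then f(1) = -14.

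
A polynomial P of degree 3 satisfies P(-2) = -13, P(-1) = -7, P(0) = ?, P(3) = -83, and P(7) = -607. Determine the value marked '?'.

-5

The 4 known points determine the degree-3 polynomial uniquely.
Write P(n) = an^3 + bn^2 + cn + d. Substituting each data point gives a linear system:
  -8a + 4b - 2c + d = -13
  -a + b - c + d = -7
  27a + 9b + 3c + d = -83
  343a + 49b + 7c + d = -607
Solving the system yields a = -1, b = -5, c = -2, d = -5.
So P(n) = -n^3 - 5n^2 - 2n - 5.
Then P(0) = -5.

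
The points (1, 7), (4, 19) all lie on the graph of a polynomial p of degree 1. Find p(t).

p(t) = 4t + 3

Using the Lagrange interpolation formula with nodes 1, 4:
  L_0(t) = (t - 4) / -3
  L_1(t) = (t - 1) / 3
Then p(t) = 7·L_0(t) + 19·L_1(t).
Expanding and collecting terms gives p(t) = 4t + 3.
Check: p(1) = 7. ✓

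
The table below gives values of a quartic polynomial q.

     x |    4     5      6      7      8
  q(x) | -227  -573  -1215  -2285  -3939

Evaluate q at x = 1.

Forward differences of the values at x = 4, 5, 6, 7, 8:
  q  : -227  -573  -1215  -2285  -3939
  Δ  : -346  -642  -1070  -1654
  Δ^2: -296  -428  -584
  Δ^3: -132  -156
  Δ^4: -24
The fourth differences are constant, confirming degree 4.
Interpolating (Newton forward form) and evaluating at x = 1 gives q(1) = -5.

-5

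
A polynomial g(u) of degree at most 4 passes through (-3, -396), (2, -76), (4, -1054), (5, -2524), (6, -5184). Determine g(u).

g(u) = -4u^4 + u^3 - 6u^2 - u + 6

Write g(u) = au^4 + bu^3 + cu^2 + du + e. Substituting each data point gives a linear system:
  81a - 27b + 9c - 3d + e = -396
  16a + 8b + 4c + 2d + e = -76
  256a + 64b + 16c + 4d + e = -1054
  625a + 125b + 25c + 5d + e = -2524
  1296a + 216b + 36c + 6d + e = -5184
Solving the system yields a = -4, b = 1, c = -6, d = -1, e = 6.
So g(u) = -4u^4 + u^3 - 6u^2 - u + 6.
Check: g(-3) = -396. ✓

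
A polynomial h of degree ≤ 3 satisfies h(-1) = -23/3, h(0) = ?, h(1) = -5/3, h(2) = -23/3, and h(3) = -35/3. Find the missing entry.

1/3

The 4 known points determine the degree-3 polynomial uniquely.
Write h(t) = at^3 + bt^2 + ct + d. Substituting each data point gives a linear system:
  -a + b - c + d = -23/3
  a + b + c + d = -5/3
  8a + 4b + 2c + d = -23/3
  27a + 9b + 3c + d = -35/3
Solving the system yields a = 1, b = -5, c = 2, d = 1/3.
So h(t) = t³ - 5t² + 2t + 1/3.
Then h(0) = 1/3.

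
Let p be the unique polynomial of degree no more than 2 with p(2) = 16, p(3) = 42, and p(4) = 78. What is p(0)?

Write p(t) = at^2 + bt + c. Substituting each data point gives a linear system:
  4a + 2b + c = 16
  9a + 3b + c = 42
  16a + 4b + c = 78
Solving the system yields a = 5, b = 1, c = -6.
So p(t) = 5t^2 + t - 6.
Then p(0) = -6.

-6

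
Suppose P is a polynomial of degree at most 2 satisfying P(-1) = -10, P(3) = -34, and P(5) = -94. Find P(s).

Using the Lagrange interpolation formula with nodes -1, 3, 5:
  L_0(s) = (s - 3)(s - 5) / 24
  L_1(s) = (s + 1)(s - 5) / -8
  L_2(s) = (s + 1)(s - 3) / 12
Then P(s) = -10·L_0(s) - 34·L_1(s) - 94·L_2(s).
Expanding and collecting terms gives P(s) = -4s^2 + 2s - 4.
Check: P(5) = -94. ✓

P(s) = -4s^2 + 2s - 4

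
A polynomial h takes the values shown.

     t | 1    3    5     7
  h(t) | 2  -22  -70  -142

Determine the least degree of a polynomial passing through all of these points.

2

Forward differences of the values at t = 1, 3, 5, 7:
  h  : 2  -22  -70  -142
  Δ  : -24  -48  -72
  Δ^2: -24  -24
  Δ^3: 0
The second differences are constant (-24) and nonzero, while all higher differences vanish, so the minimal degree is 2.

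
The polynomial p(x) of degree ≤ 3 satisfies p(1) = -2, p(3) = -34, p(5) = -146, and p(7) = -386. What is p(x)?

Write p(x) = ax^3 + bx^2 + cx + d. Substituting each data point gives a linear system:
  a + b + c + d = -2
  27a + 9b + 3c + d = -34
  125a + 25b + 5c + d = -146
  343a + 49b + 7c + d = -386
Solving the system yields a = -1, b = -1, c = 1, d = -1.
So p(x) = -x^3 - x^2 + x - 1.
Check: p(7) = -386. ✓

p(x) = -x^3 - x^2 + x - 1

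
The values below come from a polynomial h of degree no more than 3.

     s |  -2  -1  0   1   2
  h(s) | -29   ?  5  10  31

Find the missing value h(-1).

The 4 known points determine the degree-3 polynomial uniquely.
Write h(s) = as^3 + bs^2 + cs + d. Substituting each data point gives a linear system:
  -8a + 4b - 2c + d = -29
  d = 5
  a + b + c + d = 10
  8a + 4b + 2c + d = 31
Solving the system yields a = 3, b = -1, c = 3, d = 5.
So h(s) = 3s³ - s² + 3s + 5.
Then h(-1) = -2.

-2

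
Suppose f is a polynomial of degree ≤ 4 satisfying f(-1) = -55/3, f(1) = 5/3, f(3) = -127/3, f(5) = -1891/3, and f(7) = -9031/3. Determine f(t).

f(t) = -2t^4 + 6t^3 - 6t^2 + 4t - 1/3

Using the Lagrange interpolation formula with nodes -1, 1, 3, 5, 7:
  L_0(t) = (t - 1)(t - 3)(t - 5)(t - 7) / 384
  L_1(t) = (t + 1)(t - 3)(t - 5)(t - 7) / -96
  L_2(t) = (t + 1)(t - 1)(t - 5)(t - 7) / 64
  L_3(t) = (t + 1)(t - 1)(t - 3)(t - 7) / -96
  L_4(t) = (t + 1)(t - 1)(t - 3)(t - 5) / 384
Then f(t) = -55/3·L_0(t) + 5/3·L_1(t) - 127/3·L_2(t) - 1891/3·L_3(t) - 9031/3·L_4(t).
Expanding and collecting terms gives f(t) = -2t^4 + 6t^3 - 6t^2 + 4t - 1/3.
Check: f(7) = -9031/3. ✓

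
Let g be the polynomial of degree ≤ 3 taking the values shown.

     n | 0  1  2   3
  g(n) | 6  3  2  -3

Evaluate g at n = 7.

-183

Write g(n) = an^3 + bn^2 + cn + d. Substituting each data point gives a linear system:
  d = 6
  a + b + c + d = 3
  8a + 4b + 2c + d = 2
  27a + 9b + 3c + d = -3
Solving the system yields a = -1, b = 4, c = -6, d = 6.
So g(n) = -n^3 + 4n^2 - 6n + 6.
Then g(7) = -183.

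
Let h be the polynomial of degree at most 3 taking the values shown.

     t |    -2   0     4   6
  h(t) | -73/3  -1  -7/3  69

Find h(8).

Write h(t) = at^3 + bt^2 + ct + d. Substituting each data point gives a linear system:
  -8a + 4b - 2c + d = -73/3
  d = -1
  64a + 16b + 4c + d = -7/3
  216a + 36b + 6c + d = 69
Solving the system yields a = 1, b = -4, c = -1/3, d = -1.
So h(t) = t^3 - 4t^2 - (1/3)t - 1.
Then h(8) = 757/3.

757/3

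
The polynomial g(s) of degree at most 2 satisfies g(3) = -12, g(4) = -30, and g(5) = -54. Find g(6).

Write g(s) = as^2 + bs + c. Substituting each data point gives a linear system:
  9a + 3b + c = -12
  16a + 4b + c = -30
  25a + 5b + c = -54
Solving the system yields a = -3, b = 3, c = 6.
So g(s) = -3s² + 3s + 6.
Then g(6) = -84.

-84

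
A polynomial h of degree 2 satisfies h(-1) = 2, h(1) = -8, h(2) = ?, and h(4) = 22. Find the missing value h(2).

The 3 known points determine the degree-2 polynomial uniquely.
Write h(t) = at^2 + bt + c. Substituting each data point gives a linear system:
  a - b + c = 2
  a + b + c = -8
  16a + 4b + c = 22
Solving the system yields a = 3, b = -5, c = -6.
So h(t) = 3t^2 - 5t - 6.
Then h(2) = -4.

-4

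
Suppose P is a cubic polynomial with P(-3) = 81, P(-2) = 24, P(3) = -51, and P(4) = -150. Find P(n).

Write P(n) = an^3 + bn^2 + cn + d. Substituting each data point gives a linear system:
  -27a + 9b - 3c + d = 81
  -8a + 4b - 2c + d = 24
  27a + 9b + 3c + d = -51
  64a + 16b + 4c + d = -150
Solving the system yields a = -3, b = 1, c = 5, d = 6.
So P(n) = -3n³ + n² + 5n + 6.
Check: P(4) = -150. ✓

P(n) = -3n^3 + n^2 + 5n + 6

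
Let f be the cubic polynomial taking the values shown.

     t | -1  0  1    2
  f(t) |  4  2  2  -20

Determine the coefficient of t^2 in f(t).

1

Write f(t) = at^3 + bt^2 + ct + d. Substituting each data point gives a linear system:
  -a + b - c + d = 4
  d = 2
  a + b + c + d = 2
  8a + 4b + 2c + d = -20
Solving the system yields a = -4, b = 1, c = 3, d = 2.
So f(t) = -4t³ + t² + 3t + 2.
The coefficient of t^2 is 1.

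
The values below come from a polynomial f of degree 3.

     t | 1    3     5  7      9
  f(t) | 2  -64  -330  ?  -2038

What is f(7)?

-940

On equispaced nodes a degree-3 polynomial has vanishing fourth forward difference, so
  f(1) - 4·f(3) + 6·f(5) - 4·f(7) + f(9) = 0.
Substituting the known values and solving for f(7):
  -4·f(7) = 3760
  f(7) = -940.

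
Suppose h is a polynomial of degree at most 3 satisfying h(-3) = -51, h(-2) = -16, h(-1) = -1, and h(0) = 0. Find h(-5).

Write h(u) = au^3 + bu^2 + cu + d. Substituting each data point gives a linear system:
  -27a + 9b - 3c + d = -51
  -8a + 4b - 2c + d = -16
  -a + b - c + d = -1
  d = 0
Solving the system yields a = 1, b = -4, c = -4, d = 0.
So h(u) = u^3 - 4u^2 - 4u.
Then h(-5) = -205.

-205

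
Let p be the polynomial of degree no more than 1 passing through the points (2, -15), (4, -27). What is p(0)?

Write p(x) = ax + b. Substituting each data point gives a linear system:
  2a + b = -15
  4a + b = -27
Solving the system yields a = -6, b = -3.
So p(x) = -6x - 3.
Then p(0) = -3.

-3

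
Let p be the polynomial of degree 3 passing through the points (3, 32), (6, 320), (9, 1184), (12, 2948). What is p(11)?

Write p(n) = an^3 + bn^2 + cn + d. Substituting each data point gives a linear system:
  27a + 9b + 3c + d = 32
  216a + 36b + 6c + d = 320
  729a + 81b + 9c + d = 1184
  1728a + 144b + 12c + d = 2948
Solving the system yields a = 2, b = -4, c = 6, d = -4.
So p(n) = 2n^3 - 4n^2 + 6n - 4.
Then p(11) = 2240.

2240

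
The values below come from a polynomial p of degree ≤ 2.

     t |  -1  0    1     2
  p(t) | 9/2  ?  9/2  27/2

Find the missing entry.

On equispaced nodes a degree-2 polynomial has vanishing third forward difference, so
  - p(-1) + 3·p(0) - 3·p(1) + p(2) = 0.
Substituting the known values and solving for p(0):
  3·p(0) = 9/2
  p(0) = 3/2.

3/2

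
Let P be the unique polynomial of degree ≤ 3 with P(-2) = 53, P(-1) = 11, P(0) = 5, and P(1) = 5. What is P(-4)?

365

Using the Lagrange interpolation formula with nodes -2, -1, 0, 1:
  L_0(t) = (t + 1)t(t - 1) / -6
  L_1(t) = (t + 2)t(t - 1) / 2
  L_2(t) = (t + 2)(t + 1)(t - 1) / -2
  L_3(t) = (t + 2)(t + 1)t / 6
Then P(t) = 53·L_0(t) + 11·L_1(t) + 5·L_2(t) + 5·L_3(t).
Expanding and collecting terms gives P(t) = -5t³ + 3t² + 2t + 5.
Evaluating at t = -4: P(-4) = 365.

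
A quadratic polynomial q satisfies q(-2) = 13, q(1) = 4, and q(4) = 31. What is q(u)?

Write q(u) = au^2 + bu + c. Substituting each data point gives a linear system:
  4a - 2b + c = 13
  a + b + c = 4
  16a + 4b + c = 31
Solving the system yields a = 2, b = -1, c = 3.
So q(u) = 2u^2 - u + 3.
Check: q(1) = 4. ✓

q(u) = 2u^2 - u + 3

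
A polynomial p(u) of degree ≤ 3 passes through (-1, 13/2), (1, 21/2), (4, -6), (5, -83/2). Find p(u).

Write p(u) = au^3 + bu^2 + cu + d. Substituting each data point gives a linear system:
  -a + b - c + d = 13/2
  a + b + c + d = 21/2
  64a + 16b + 4c + d = -6
  125a + 25b + 5c + d = -83/2
Solving the system yields a = -1, b = 5/2, c = 3, d = 6.
So p(u) = -u³ + (5/2)u² + 3u + 6.
Check: p(1) = 21/2. ✓

p(u) = -u^3 + (5/2)u^2 + 3u + 6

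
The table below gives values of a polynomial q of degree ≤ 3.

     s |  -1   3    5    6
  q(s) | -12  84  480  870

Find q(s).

q(s) = 5s^3 - 6s^2 + s

Write q(s) = as^3 + bs^2 + cs + d. Substituting each data point gives a linear system:
  -a + b - c + d = -12
  27a + 9b + 3c + d = 84
  125a + 25b + 5c + d = 480
  216a + 36b + 6c + d = 870
Solving the system yields a = 5, b = -6, c = 1, d = 0.
So q(s) = 5s³ - 6s² + s.
Check: q(3) = 84. ✓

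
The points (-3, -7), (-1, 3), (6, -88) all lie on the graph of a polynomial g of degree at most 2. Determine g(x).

Using the Lagrange interpolation formula with nodes -3, -1, 6:
  L_0(x) = (x + 1)(x - 6) / 18
  L_1(x) = (x + 3)(x - 6) / -14
  L_2(x) = (x + 3)(x + 1) / 63
Then g(x) = -7·L_0(x) + 3·L_1(x) - 88·L_2(x).
Expanding and collecting terms gives g(x) = -2x^2 - 3x + 2.
Check: g(-3) = -7. ✓

g(x) = -2x^2 - 3x + 2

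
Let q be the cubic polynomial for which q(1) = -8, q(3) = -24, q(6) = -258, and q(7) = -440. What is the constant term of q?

Write q(n) = an^3 + bn^2 + cn + d. Substituting each data point gives a linear system:
  a + b + c + d = -8
  27a + 9b + 3c + d = -24
  216a + 36b + 6c + d = -258
  343a + 49b + 7c + d = -440
Solving the system yields a = -2, b = 6, c = -6, d = -6.
So q(n) = -2n^3 + 6n^2 - 6n - 6.
The constant term is -6.

-6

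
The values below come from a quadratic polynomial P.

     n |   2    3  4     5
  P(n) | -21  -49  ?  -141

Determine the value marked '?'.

On equispaced nodes a degree-2 polynomial has vanishing third forward difference, so
  - P(2) + 3·P(3) - 3·P(4) + P(5) = 0.
Substituting the known values and solving for P(4):
  -3·P(4) = 267
  P(4) = -89.

-89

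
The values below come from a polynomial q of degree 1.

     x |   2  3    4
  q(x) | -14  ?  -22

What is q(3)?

-18

The 2 known points determine the degree-1 polynomial uniquely.
Write q(x) = ax + b. Substituting each data point gives a linear system:
  2a + b = -14
  4a + b = -22
Solving the system yields a = -4, b = -6.
So q(x) = -4x - 6.
Then q(3) = -18.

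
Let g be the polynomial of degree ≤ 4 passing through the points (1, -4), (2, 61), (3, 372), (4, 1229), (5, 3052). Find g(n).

Write g(n) = an^4 + bn^3 + cn^2 + dn + e. Substituting each data point gives a linear system:
  a + b + c + d + e = -4
  16a + 8b + 4c + 2d + e = 61
  81a + 27b + 9c + 3d + e = 372
  256a + 64b + 16c + 4d + e = 1229
  625a + 125b + 25c + 5d + e = 3052
Solving the system yields a = 5, b = 0, c = -2, d = -4, e = -3.
So g(n) = 5n⁴ - 2n² - 4n - 3.
Check: g(4) = 1229. ✓

g(n) = 5n^4 - 2n^2 - 4n - 3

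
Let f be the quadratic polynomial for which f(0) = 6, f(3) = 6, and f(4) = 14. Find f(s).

Using the Lagrange interpolation formula with nodes 0, 3, 4:
  L_0(s) = (s - 3)(s - 4) / 12
  L_1(s) = s(s - 4) / -3
  L_2(s) = s(s - 3) / 4
Then f(s) = 6·L_0(s) + 6·L_1(s) + 14·L_2(s).
Expanding and collecting terms gives f(s) = 2s² - 6s + 6.
Check: f(4) = 14. ✓

f(s) = 2s^2 - 6s + 6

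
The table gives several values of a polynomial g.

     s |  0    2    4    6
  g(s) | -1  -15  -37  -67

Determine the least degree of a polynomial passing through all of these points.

2

Divided differences on the nodes 0, 2, 4, 6:
  order 0: -1  -15  -37  -67
  order 1: -7  -11  -15
  order 2: -1  -1
  order 3: 0
The order-2 divided differences are all -1 (nonzero) and every higher order vanishes, so the data lies on a polynomial of degree exactly 2.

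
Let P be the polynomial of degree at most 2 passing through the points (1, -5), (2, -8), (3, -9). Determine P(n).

P(n) = n^2 - 6n

Using the Lagrange interpolation formula with nodes 1, 2, 3:
  L_0(n) = (n - 2)(n - 3) / 2
  L_1(n) = (n - 1)(n - 3) / -1
  L_2(n) = (n - 1)(n - 2) / 2
Then P(n) = -5·L_0(n) - 8·L_1(n) - 9·L_2(n).
Expanding and collecting terms gives P(n) = n² - 6n.
Check: P(2) = -8. ✓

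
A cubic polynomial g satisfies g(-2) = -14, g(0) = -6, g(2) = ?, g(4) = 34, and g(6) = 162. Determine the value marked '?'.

On equispaced nodes a degree-3 polynomial has vanishing fourth forward difference, so
  g(-2) - 4·g(0) + 6·g(2) - 4·g(4) + g(6) = 0.
Substituting the known values and solving for g(2):
  6·g(2) = -36
  g(2) = -6.

-6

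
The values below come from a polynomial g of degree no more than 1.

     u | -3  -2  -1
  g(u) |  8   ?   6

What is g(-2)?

On equispaced nodes a degree-1 polynomial has vanishing second forward difference, so
  g(-3) - 2·g(-2) + g(-1) = 0.
Substituting the known values and solving for g(-2):
  -2·g(-2) = -14
  g(-2) = 7.

7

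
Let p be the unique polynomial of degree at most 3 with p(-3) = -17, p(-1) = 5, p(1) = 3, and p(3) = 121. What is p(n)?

Write p(n) = an^3 + bn^2 + cn + d. Substituting each data point gives a linear system:
  -27a + 9b - 3c + d = -17
  -a + b - c + d = 5
  a + b + c + d = 3
  27a + 9b + 3c + d = 121
Solving the system yields a = 3, b = 6, c = -4, d = -2.
So p(n) = 3n^3 + 6n^2 - 4n - 2.
Check: p(-1) = 5. ✓

p(n) = 3n^3 + 6n^2 - 4n - 2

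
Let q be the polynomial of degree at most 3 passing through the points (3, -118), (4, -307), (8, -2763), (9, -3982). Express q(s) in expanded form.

Using the Lagrange interpolation formula with nodes 3, 4, 8, 9:
  L_0(s) = (s - 4)(s - 8)(s - 9) / -30
  L_1(s) = (s - 3)(s - 8)(s - 9) / 20
  L_2(s) = (s - 3)(s - 4)(s - 9) / -20
  L_3(s) = (s - 3)(s - 4)(s - 8) / 30
Then q(s) = -118·L_0(s) - 307·L_1(s) - 2763·L_2(s) - 3982·L_3(s).
Expanding and collecting terms gives q(s) = -6s^3 + 5s^2 - 2s + 5.
Check: q(4) = -307. ✓

q(s) = -6s^3 + 5s^2 - 2s + 5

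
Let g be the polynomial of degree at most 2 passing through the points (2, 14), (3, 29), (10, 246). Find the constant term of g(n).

Write g(n) = an^2 + bn + c. Substituting each data point gives a linear system:
  4a + 2b + c = 14
  9a + 3b + c = 29
  100a + 10b + c = 246
Solving the system yields a = 2, b = 5, c = -4.
So g(n) = 2n² + 5n - 4.
The constant term is -4.

-4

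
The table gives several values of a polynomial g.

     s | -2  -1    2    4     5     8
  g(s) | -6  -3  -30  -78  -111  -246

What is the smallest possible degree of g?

2

Divided differences on the nodes -2, -1, 2, 4, 5, 8:
  order 0: -6  -3  -30  -78  -111  -246
  order 1: 3  -9  -24  -33  -45
  order 2: -3  -3  -3  -3
  order 3: 0  0  0
  order 4: 0  0
  order 5: 0
The order-2 divided differences are all -3 (nonzero) and every higher order vanishes, so the data lies on a polynomial of degree exactly 2.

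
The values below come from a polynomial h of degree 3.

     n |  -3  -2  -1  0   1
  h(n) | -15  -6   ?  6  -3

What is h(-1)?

3

The 4 known points determine the degree-3 polynomial uniquely.
Write h(n) = an^3 + bn^2 + cn + d. Substituting each data point gives a linear system:
  -27a + 9b - 3c + d = -15
  -8a + 4b - 2c + d = -6
  d = 6
  a + b + c + d = -3
Solving the system yields a = -1, b = -6, c = -2, d = 6.
So h(n) = -n^3 - 6n^2 - 2n + 6.
Then h(-1) = 3.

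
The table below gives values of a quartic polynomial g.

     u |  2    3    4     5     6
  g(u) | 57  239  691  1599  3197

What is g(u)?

g(u) = 2u^4 + 3u^3 - 2u^2 + 5u - 1

Write g(u) = au^4 + bu^3 + cu^2 + du + e. Substituting each data point gives a linear system:
  16a + 8b + 4c + 2d + e = 57
  81a + 27b + 9c + 3d + e = 239
  256a + 64b + 16c + 4d + e = 691
  625a + 125b + 25c + 5d + e = 1599
  1296a + 216b + 36c + 6d + e = 3197
Solving the system yields a = 2, b = 3, c = -2, d = 5, e = -1.
So g(u) = 2u^4 + 3u^3 - 2u^2 + 5u - 1.
Check: g(5) = 1599. ✓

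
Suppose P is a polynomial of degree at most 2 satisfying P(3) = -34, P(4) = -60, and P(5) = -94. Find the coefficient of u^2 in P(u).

-4

Write P(u) = au^2 + bu + c. Substituting each data point gives a linear system:
  9a + 3b + c = -34
  16a + 4b + c = -60
  25a + 5b + c = -94
Solving the system yields a = -4, b = 2, c = -4.
So P(u) = -4u² + 2u - 4.
The leading coefficient is -4.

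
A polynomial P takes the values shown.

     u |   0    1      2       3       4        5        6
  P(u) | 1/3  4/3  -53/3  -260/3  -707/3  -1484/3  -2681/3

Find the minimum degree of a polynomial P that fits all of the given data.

3

Forward differences of the values at u = 0, 1, 2, 3, 4, 5, 6:
  P  : 1/3  4/3  -53/3  -260/3  -707/3  -1484/3  -2681/3
  Δ  : 1  -19  -69  -149  -259  -399
  Δ^2: -20  -50  -80  -110  -140
  Δ^3: -30  -30  -30  -30
  Δ^4: 0  0  0
  Δ^5: 0  0
  Δ^6: 0
The third differences are constant (-30) and nonzero, while all higher differences vanish, so the minimal degree is 3.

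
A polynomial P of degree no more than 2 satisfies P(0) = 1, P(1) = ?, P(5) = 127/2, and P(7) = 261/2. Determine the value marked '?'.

3/2

The 3 known points determine the degree-2 polynomial uniquely.
Write P(n) = an^2 + bn + c. Substituting each data point gives a linear system:
  c = 1
  25a + 5b + c = 127/2
  49a + 7b + c = 261/2
Solving the system yields a = 3, b = -5/2, c = 1.
So P(n) = 3n² - (5/2)n + 1.
Then P(1) = 3/2.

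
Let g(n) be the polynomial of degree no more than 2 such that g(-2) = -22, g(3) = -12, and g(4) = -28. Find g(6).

Using the Lagrange interpolation formula with nodes -2, 3, 4:
  L_0(n) = (n - 3)(n - 4) / 30
  L_1(n) = (n + 2)(n - 4) / -5
  L_2(n) = (n + 2)(n - 3) / 6
Then g(n) = -22·L_0(n) - 12·L_1(n) - 28·L_2(n).
Expanding and collecting terms gives g(n) = -3n² + 5n.
Evaluating at n = 6: g(6) = -78.

-78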